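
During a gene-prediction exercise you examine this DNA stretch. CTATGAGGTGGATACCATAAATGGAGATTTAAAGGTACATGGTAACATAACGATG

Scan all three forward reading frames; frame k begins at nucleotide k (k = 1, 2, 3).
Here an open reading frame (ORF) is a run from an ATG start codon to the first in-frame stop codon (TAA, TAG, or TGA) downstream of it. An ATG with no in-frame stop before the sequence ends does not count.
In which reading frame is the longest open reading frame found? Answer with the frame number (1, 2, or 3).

3

Frame 1: CTA TGA GGT GGA TAC CAT AAA TGG AGA TTT AAA GGT ACA TGG TAA CAT AAC GAT — no ATG→stop ORF.
Frame 2: TAT GAG GTG GAT ACC ATA AAT GGA GAT TTA AAG GTA CAT GGT AAC ATA ACG ATG — no ATG→stop ORF.
Frame 3: ATG AGG TGG ATA CCA TAA ATG GAG ATT TAA AGG TAC ATG GTA ACA TAA CGA — ATG at 3, stop TAA at 18 → 18 nt; ATG at 21, stop TAA at 30 → 12 nt; ATG at 39, stop TAA at 48 → 12 nt.
Longest ORF is 18 nt in frame 3 (positions 3–20).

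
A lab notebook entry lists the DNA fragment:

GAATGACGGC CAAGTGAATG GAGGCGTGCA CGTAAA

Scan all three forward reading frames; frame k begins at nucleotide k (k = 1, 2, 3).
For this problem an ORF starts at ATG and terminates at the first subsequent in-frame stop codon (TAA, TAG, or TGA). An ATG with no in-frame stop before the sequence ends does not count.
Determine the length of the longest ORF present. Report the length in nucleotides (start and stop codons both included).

18

Frame 1: GAA TGA CGG CCA AGT GAA TGG AGG CGT GCA CGT AAA — no ATG→stop ORF.
Frame 2: AAT GAC GGC CAA GTG AAT GGA GGC GTG CAC GTA — no ATG→stop ORF.
Frame 3: ATG ACG GCC AAG TGA ATG GAG GCG TGC ACG TAA — ATG at 3, stop TGA at 15 → 15 nt; ATG at 18, stop TAA at 33 → 18 nt.
Longest: frame 3, positions 18–35, 18 nt = 6 codons = 5 aa. → 18 nucleotides.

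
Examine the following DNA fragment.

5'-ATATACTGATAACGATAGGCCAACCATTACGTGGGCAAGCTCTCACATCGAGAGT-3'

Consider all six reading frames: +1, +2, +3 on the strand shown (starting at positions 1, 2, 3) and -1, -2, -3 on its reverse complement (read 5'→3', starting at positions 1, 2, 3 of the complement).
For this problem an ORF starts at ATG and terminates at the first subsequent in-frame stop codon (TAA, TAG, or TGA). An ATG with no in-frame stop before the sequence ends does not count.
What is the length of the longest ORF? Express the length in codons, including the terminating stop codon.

2

Reverse complement (5'→3'): ACTCTCGATGTGAGAGCTTGCCCACGTAATGGTTGGCCTATCGTTATCAGTATAT
Frame +1: ATA TAC TGA TAA CGA TAG GCC AAC CAT TAC GTG GGC AAG CTC TCA CAT CGA GAG — no ATG→stop ORF.
Frame +2: TAT ACT GAT AAC GAT AGG CCA ACC ATT ACG TGG GCA AGC TCT CAC ATC GAG AGT — no ATG→stop ORF.
Frame +3: ATA CTG ATA ACG ATA GGC CAA CCA TTA CGT GGG CAA GCT CTC ACA TCG AGA — no ATG→stop ORF.
Frame -1: ACT CTC GAT GTG AGA GCT TGC CCA CGT AAT GGT TGG CCT ATC GTT ATC AGT ATA — no ATG→stop ORF.
Frame -2: CTC TCG ATG TGA GAG CTT GCC CAC GTA ATG GTT GGC CTA TCG TTA TCA GTA TAT — ATG at 8, stop TGA at 11 → 6 nt.
Frame -3: TCT CGA TGT GAG AGC TTG CCC ACG TAA TGG TTG GCC TAT CGT TAT CAG TAT — no ATG→stop ORF.
Longest: frame -2, positions 8–13, 6 nt = 2 codons = 1 aa. → 2 codons.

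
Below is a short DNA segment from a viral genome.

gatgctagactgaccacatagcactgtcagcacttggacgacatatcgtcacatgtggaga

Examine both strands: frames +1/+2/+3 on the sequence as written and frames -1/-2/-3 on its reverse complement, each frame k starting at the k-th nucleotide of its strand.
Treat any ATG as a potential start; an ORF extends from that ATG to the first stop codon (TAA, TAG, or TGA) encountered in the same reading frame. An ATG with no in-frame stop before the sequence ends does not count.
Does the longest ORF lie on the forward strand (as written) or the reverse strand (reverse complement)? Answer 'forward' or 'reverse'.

reverse

Reverse complement (5'→3'): TCTCCACATGTGACGATATGTCGTCCAAGTGCTGACAGTGCTATGTGGTCAGTCTAGCATC
Frame +1: GAT GCT AGA CTG ACC ACA TAG CAC TGT CAG CAC TTG GAC GAC ATA TCG TCA CAT GTG GAG — no ATG→stop ORF.
Frame +2: ATG CTA GAC TGA CCA CAT AGC ACT GTC AGC ACT TGG ACG ACA TAT CGT CAC ATG TGG AGA — ATG at 2, stop TGA at 11 → 12 nt.
Frame +3: TGC TAG ACT GAC CAC ATA GCA CTG TCA GCA CTT GGA CGA CAT ATC GTC ACA TGT GGA — no ATG→stop ORF.
Frame -1: TCT CCA CAT GTG ACG ATA TGT CGT CCA AGT GCT GAC AGT GCT ATG TGG TCA GTC TAG CAT — ATG at 43, stop TAG at 55 → 15 nt.
Frame -2: CTC CAC ATG TGA CGA TAT GTC GTC CAA GTG CTG ACA GTG CTA TGT GGT CAG TCT AGC ATC — ATG at 8, stop TGA at 11 → 6 nt.
Frame -3: TCC ACA TGT GAC GAT ATG TCG TCC AAG TGC TGA CAG TGC TAT GTG GTC AGT CTA GCA — ATG at 18, stop TGA at 33 → 18 nt.
Forward-strand max 12 nt; reverse-strand max 18 nt. The reverse strand has the longer ORF.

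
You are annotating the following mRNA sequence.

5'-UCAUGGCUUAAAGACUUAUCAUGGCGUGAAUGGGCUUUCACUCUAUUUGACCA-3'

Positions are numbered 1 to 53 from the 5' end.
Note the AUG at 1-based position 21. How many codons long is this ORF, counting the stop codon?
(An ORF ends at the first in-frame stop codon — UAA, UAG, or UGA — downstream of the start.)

3

Codons from position 21: AUG (21–23), GCG (24–26), UGA (27–29).
UGA is the first in-frame stop; that's 3 codons including the stop.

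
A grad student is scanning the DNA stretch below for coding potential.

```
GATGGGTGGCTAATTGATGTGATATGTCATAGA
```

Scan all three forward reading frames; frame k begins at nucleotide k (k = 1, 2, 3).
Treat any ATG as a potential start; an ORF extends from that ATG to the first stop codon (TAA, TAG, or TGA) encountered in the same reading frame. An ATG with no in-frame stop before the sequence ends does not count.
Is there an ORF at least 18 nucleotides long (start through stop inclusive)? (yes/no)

no

Frame 1: GAT GGG TGG CTA ATT GAT GTG ATA TGT CAT AGA — no ATG→stop ORF.
Frame 2: ATG GGT GGC TAA TTG ATG TGA TAT GTC ATA — ATG at 2, stop TAA at 11 → 12 nt; ATG at 17, stop TGA at 20 → 6 nt.
Frame 3: TGG GTG GCT AAT TGA TGT GAT ATG TCA TAG — ATG at 24, stop TAG at 30 → 9 nt.
Largest ORF found is 12 nucleotides < 18, so no.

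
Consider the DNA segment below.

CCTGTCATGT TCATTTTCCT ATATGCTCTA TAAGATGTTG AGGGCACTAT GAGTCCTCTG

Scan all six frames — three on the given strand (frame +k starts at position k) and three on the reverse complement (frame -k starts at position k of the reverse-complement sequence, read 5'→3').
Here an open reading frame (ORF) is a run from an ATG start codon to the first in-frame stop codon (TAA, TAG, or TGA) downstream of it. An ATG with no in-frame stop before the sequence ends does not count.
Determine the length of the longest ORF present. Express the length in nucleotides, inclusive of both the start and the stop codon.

30

Reverse complement (5'→3'): CAGAGGACTCATAGTGCCCTCAACATCTTATAGAGCATATAGGAAAATGAACATGACAGG
Frame +1: CCT GTC ATG TTC ATT TTC CTA TAT GCT CTA TAA GAT GTT GAG GGC ACT ATG AGT CCT CTG — ATG at 7, stop TAA at 31 → 27 nt.
Frame +2: CTG TCA TGT TCA TTT TCC TAT ATG CTC TAT AAG ATG TTG AGG GCA CTA TGA GTC CTC — ATG at 23, stop TGA at 50 → 30 nt; ATG at 35, stop TGA at 50 → 18 nt.
Frame +3: TGT CAT GTT CAT TTT CCT ATA TGC TCT ATA AGA TGT TGA GGG CAC TAT GAG TCC TCT — no ATG→stop ORF.
Frame -1: CAG AGG ACT CAT AGT GCC CTC AAC ATC TTA TAG AGC ATA TAG GAA AAT GAA CAT GAC AGG — no ATG→stop ORF.
Frame -2: AGA GGA CTC ATA GTG CCC TCA ACA TCT TAT AGA GCA TAT AGG AAA ATG AAC ATG ACA — no ATG→stop ORF.
Frame -3: GAG GAC TCA TAG TGC CCT CAA CAT CTT ATA GAG CAT ATA GGA AAA TGA ACA TGA CAG — no ATG→stop ORF.
Longest: frame +2, positions 23–52, 30 nt = 10 codons = 9 aa. → 30 nucleotides.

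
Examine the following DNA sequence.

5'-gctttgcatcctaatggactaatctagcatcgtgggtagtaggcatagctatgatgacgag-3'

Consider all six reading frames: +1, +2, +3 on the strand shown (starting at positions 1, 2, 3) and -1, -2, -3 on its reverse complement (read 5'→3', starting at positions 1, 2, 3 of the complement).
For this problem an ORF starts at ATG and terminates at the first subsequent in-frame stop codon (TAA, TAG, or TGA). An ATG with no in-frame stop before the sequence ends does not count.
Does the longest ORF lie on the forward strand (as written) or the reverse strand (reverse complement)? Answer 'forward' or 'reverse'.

Reverse complement (5'→3'): CTCGTCATCATAGCTATGCCTACTACCCACGATGCTAGATTAGTCCATTAGGATGCAAAGC
Frame +1: GCT TTG CAT CCT AAT GGA CTA ATC TAG CAT CGT GGG TAG TAG GCA TAG CTA TGA TGA CGA — no ATG→stop ORF.
Frame +2: CTT TGC ATC CTA ATG GAC TAA TCT AGC ATC GTG GGT AGT AGG CAT AGC TAT GAT GAC GAG — ATG at 14, stop TAA at 20 → 9 nt.
Frame +3: TTT GCA TCC TAA TGG ACT AAT CTA GCA TCG TGG GTA GTA GGC ATA GCT ATG ATG ACG — no ATG→stop ORF.
Frame -1: CTC GTC ATC ATA GCT ATG CCT ACT ACC CAC GAT GCT AGA TTA GTC CAT TAG GAT GCA AAG — ATG at 16, stop TAG at 49 → 36 nt.
Frame -2: TCG TCA TCA TAG CTA TGC CTA CTA CCC ACG ATG CTA GAT TAG TCC ATT AGG ATG CAA AGC — ATG at 32, stop TAG at 41 → 12 nt.
Frame -3: CGT CAT CAT AGC TAT GCC TAC TAC CCA CGA TGC TAG ATT AGT CCA TTA GGA TGC AAA — no ATG→stop ORF.
Forward-strand max 9 nt; reverse-strand max 36 nt. The reverse strand has the longer ORF.

reverse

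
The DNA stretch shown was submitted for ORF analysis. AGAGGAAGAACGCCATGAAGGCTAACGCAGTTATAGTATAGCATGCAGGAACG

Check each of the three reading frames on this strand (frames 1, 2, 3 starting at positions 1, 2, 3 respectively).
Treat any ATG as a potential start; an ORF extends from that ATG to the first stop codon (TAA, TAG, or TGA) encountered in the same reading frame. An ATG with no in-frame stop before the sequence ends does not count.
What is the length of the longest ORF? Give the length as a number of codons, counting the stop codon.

Frame 1: AGA GGA AGA ACG CCA TGA AGG CTA ACG CAG TTA TAG TAT AGC ATG CAG GAA — no ATG→stop ORF.
Frame 2: GAG GAA GAA CGC CAT GAA GGC TAA CGC AGT TAT AGT ATA GCA TGC AGG AAC — no ATG→stop ORF.
Frame 3: AGG AAG AAC GCC ATG AAG GCT AAC GCA GTT ATA GTA TAG CAT GCA GGA ACG — ATG at 15, stop TAG at 39 → 27 nt.
Longest: frame 3, positions 15–41, 27 nt = 9 codons = 8 aa. → 9 codons.

9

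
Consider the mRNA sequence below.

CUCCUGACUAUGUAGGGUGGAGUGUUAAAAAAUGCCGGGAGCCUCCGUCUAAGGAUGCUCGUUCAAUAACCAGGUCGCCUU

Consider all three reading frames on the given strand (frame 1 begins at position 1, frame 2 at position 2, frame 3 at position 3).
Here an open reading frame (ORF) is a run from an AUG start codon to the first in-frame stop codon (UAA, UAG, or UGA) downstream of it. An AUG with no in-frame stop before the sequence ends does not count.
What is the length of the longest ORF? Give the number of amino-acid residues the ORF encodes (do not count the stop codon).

6

Frame 1: CUC CUG ACU AUG UAG GGU GGA GUG UUA AAA AAU GCC GGG AGC CUC CGU CUA AGG AUG CUC GUU CAA UAA CCA GGU CGC CUU — AUG at 10, stop UAG at 13 → 6 nt; AUG at 55, stop UAA at 67 → 15 nt.
Frame 2: UCC UGA CUA UGU AGG GUG GAG UGU UAA AAA AUG CCG GGA GCC UCC GUC UAA GGA UGC UCG UUC AAU AAC CAG GUC GCC — AUG at 32, stop UAA at 50 → 21 nt.
Frame 3: CCU GAC UAU GUA GGG UGG AGU GUU AAA AAA UGC CGG GAG CCU CCG UCU AAG GAU GCU CGU UCA AUA ACC AGG UCG CCU — no AUG→stop ORF.
Longest: frame 2, positions 32–52, 21 nt = 7 codons = 6 aa. → 6 amino acids.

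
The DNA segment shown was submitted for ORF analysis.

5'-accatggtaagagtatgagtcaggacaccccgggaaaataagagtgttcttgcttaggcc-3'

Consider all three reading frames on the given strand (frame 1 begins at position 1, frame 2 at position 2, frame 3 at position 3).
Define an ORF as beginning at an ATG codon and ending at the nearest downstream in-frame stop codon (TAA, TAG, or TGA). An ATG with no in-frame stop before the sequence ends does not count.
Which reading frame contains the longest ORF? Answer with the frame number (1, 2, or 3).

3

Frame 1: ACC ATG GTA AGA GTA TGA GTC AGG ACA CCC CGG GAA AAT AAG AGT GTT CTT GCT TAG GCC — ATG at 4, stop TGA at 16 → 15 nt.
Frame 2: CCA TGG TAA GAG TAT GAG TCA GGA CAC CCC GGG AAA ATA AGA GTG TTC TTG CTT AGG — no ATG→stop ORF.
Frame 3: CAT GGT AAG AGT ATG AGT CAG GAC ACC CCG GGA AAA TAA GAG TGT TCT TGC TTA GGC — ATG at 15, stop TAA at 39 → 27 nt.
Longest ORF is 27 nt in frame 3 (positions 15–41).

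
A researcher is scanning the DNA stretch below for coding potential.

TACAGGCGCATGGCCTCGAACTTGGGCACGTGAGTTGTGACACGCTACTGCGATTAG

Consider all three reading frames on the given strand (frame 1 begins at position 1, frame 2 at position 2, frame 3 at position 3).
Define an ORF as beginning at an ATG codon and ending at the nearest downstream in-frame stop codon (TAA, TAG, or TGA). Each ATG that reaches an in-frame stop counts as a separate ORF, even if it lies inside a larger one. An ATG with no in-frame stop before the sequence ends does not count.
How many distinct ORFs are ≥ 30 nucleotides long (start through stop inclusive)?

0

Frame 1: TAC AGG CGC ATG GCC TCG AAC TTG GGC ACG TGA GTT GTG ACA CGC TAC TGC GAT TAG — ATG at 10, stop TGA at 31 → 24 nt.
Frame 2: ACA GGC GCA TGG CCT CGA ACT TGG GCA CGT GAG TTG TGA CAC GCT ACT GCG ATT — no ATG→stop ORF.
Frame 3: CAG GCG CAT GGC CTC GAA CTT GGG CAC GTG AGT TGT GAC ACG CTA CTG CGA TTA — no ATG→stop ORF.
No ORF reaches 30 nucleotides. Count = 0.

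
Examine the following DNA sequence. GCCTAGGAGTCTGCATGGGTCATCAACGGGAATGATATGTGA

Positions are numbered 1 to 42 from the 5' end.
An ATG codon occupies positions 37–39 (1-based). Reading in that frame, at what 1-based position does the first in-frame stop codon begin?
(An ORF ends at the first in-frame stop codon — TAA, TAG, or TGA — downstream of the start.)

Codons from position 37: ATG (37–39), TGA (40–42).
TGA is a stop codon; it begins at position 40.

40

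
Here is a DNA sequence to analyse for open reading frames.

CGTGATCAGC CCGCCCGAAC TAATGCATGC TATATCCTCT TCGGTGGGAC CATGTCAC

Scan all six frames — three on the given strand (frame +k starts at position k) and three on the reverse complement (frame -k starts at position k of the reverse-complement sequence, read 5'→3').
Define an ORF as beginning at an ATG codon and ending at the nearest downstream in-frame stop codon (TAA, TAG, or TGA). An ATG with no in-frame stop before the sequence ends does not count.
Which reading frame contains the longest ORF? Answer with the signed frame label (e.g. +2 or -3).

-3

Reverse complement (5'→3'): GTGACATGGTCCCACCGAAGAGGATATAGCATGCATTAGTTCGGGCGGGCTGATCACG
Frame +1: CGT GAT CAG CCC GCC CGA ACT AAT GCA TGC TAT ATC CTC TTC GGT GGG ACC ATG TCA — no ATG→stop ORF.
Frame +2: GTG ATC AGC CCG CCC GAA CTA ATG CAT GCT ATA TCC TCT TCG GTG GGA CCA TGT CAC — no ATG→stop ORF.
Frame +3: TGA TCA GCC CGC CCG AAC TAA TGC ATG CTA TAT CCT CTT CGG TGG GAC CAT GTC — no ATG→stop ORF.
Frame -1: GTG ACA TGG TCC CAC CGA AGA GGA TAT AGC ATG CAT TAG TTC GGG CGG GCT GAT CAC — ATG at 31, stop TAG at 37 → 9 nt.
Frame -2: TGA CAT GGT CCC ACC GAA GAG GAT ATA GCA TGC ATT AGT TCG GGC GGG CTG ATC ACG — no ATG→stop ORF.
Frame -3: GAC ATG GTC CCA CCG AAG AGG ATA TAG CAT GCA TTA GTT CGG GCG GGC TGA TCA — ATG at 6, stop TAG at 27 → 24 nt.
Longest ORF is 24 nt in frame -3 (positions 6–29).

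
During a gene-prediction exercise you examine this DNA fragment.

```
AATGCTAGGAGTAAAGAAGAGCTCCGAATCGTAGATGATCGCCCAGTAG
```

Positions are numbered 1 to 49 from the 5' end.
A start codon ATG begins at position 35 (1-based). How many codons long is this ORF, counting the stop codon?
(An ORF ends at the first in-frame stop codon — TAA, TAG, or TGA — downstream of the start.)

5

Codons from position 35: ATG (35–37), ATC (38–40), GCC (41–43), CAG (44–46), TAG (47–49).
TAG is the first in-frame stop; that's 5 codons including the stop.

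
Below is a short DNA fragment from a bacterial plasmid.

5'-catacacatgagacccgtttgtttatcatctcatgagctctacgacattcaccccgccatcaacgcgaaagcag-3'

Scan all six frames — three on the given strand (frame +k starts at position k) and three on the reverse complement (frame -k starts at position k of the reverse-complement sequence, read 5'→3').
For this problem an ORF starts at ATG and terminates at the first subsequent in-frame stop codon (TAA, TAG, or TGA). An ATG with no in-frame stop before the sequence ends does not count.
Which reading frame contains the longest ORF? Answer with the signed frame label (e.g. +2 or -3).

-3

Reverse complement (5'→3'): CTGCTTTCGCGTTGATGGCGGGGTGAATGTCGTAGAGCTCATGAGATGATAAACAAACGGGTCTCATGTGTATG
Frame +1: CAT ACA CAT GAG ACC CGT TTG TTT ATC ATC TCA TGA GCT CTA CGA CAT TCA CCC CGC CAT CAA CGC GAA AGC — no ATG→stop ORF.
Frame +2: ATA CAC ATG AGA CCC GTT TGT TTA TCA TCT CAT GAG CTC TAC GAC ATT CAC CCC GCC ATC AAC GCG AAA GCA — no ATG→stop ORF.
Frame +3: TAC ACA TGA GAC CCG TTT GTT TAT CAT CTC ATG AGC TCT ACG ACA TTC ACC CCG CCA TCA ACG CGA AAG CAG — no ATG→stop ORF.
Frame -1: CTG CTT TCG CGT TGA TGG CGG GGT GAA TGT CGT AGA GCT CAT GAG ATG ATA AAC AAA CGG GTC TCA TGT GTA — no ATG→stop ORF.
Frame -2: TGC TTT CGC GTT GAT GGC GGG GTG AAT GTC GTA GAG CTC ATG AGA TGA TAA ACA AAC GGG TCT CAT GTG TAT — ATG at 41, stop TGA at 47 → 9 nt.
Frame -3: GCT TTC GCG TTG ATG GCG GGG TGA ATG TCG TAG AGC TCA TGA GAT GAT AAA CAA ACG GGT CTC ATG TGT ATG — ATG at 15, stop TGA at 24 → 12 nt; ATG at 27, stop TAG at 33 → 9 nt.
Longest ORF is 12 nt in frame -3 (positions 15–26).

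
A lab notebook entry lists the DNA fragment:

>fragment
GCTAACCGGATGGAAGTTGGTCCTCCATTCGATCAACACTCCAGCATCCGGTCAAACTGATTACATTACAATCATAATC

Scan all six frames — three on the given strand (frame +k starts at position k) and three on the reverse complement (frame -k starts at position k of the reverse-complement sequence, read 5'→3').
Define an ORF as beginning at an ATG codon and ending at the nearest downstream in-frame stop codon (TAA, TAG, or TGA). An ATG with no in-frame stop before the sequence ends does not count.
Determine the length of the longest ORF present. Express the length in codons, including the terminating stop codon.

Reverse complement (5'→3'): GATTATGATTGTAATGTAATCAGTTTGACCGGATGCTGGAGTGTTGATCGAATGGAGGACCAACTTCCATCCGGTTAGC
Frame +1: GCT AAC CGG ATG GAA GTT GGT CCT CCA TTC GAT CAA CAC TCC AGC ATC CGG TCA AAC TGA TTA CAT TAC AAT CAT AAT — ATG at 10, stop TGA at 58 → 51 nt.
Frame +2: CTA ACC GGA TGG AAG TTG GTC CTC CAT TCG ATC AAC ACT CCA GCA TCC GGT CAA ACT GAT TAC ATT ACA ATC ATA ATC — no ATG→stop ORF.
Frame +3: TAA CCG GAT GGA AGT TGG TCC TCC ATT CGA TCA ACA CTC CAG CAT CCG GTC AAA CTG ATT ACA TTA CAA TCA TAA — no ATG→stop ORF.
Frame -1: GAT TAT GAT TGT AAT GTA ATC AGT TTG ACC GGA TGC TGG AGT GTT GAT CGA ATG GAG GAC CAA CTT CCA TCC GGT TAG — ATG at 52, stop TAG at 76 → 27 nt.
Frame -2: ATT ATG ATT GTA ATG TAA TCA GTT TGA CCG GAT GCT GGA GTG TTG ATC GAA TGG AGG ACC AAC TTC CAT CCG GTT AGC — ATG at 5, stop TAA at 17 → 15 nt; ATG at 14, stop TAA at 17 → 6 nt.
Frame -3: TTA TGA TTG TAA TGT AAT CAG TTT GAC CGG ATG CTG GAG TGT TGA TCG AAT GGA GGA CCA ACT TCC ATC CGG TTA — ATG at 33, stop TGA at 45 → 15 nt.
Longest: frame +1, positions 10–60, 51 nt = 17 codons = 16 aa. → 17 codons.

17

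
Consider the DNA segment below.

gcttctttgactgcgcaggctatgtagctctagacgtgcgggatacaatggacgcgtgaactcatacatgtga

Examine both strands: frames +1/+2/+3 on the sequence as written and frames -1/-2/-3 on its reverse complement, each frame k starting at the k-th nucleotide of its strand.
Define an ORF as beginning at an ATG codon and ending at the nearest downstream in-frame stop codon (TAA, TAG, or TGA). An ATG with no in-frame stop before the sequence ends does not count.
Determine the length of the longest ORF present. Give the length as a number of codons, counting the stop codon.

12

Reverse complement (5'→3'): TCACATGTATGAGTTCACGCGTCCATTGTATCCCGCACGTCTAGAGCTACATAGCCTGCGCAGTCAAAGAAGC
Frame +1: GCT TCT TTG ACT GCG CAG GCT ATG TAG CTC TAG ACG TGC GGG ATA CAA TGG ACG CGT GAA CTC ATA CAT GTG — ATG at 22, stop TAG at 25 → 6 nt.
Frame +2: CTT CTT TGA CTG CGC AGG CTA TGT AGC TCT AGA CGT GCG GGA TAC AAT GGA CGC GTG AAC TCA TAC ATG TGA — ATG at 68, stop TGA at 71 → 6 nt.
Frame +3: TTC TTT GAC TGC GCA GGC TAT GTA GCT CTA GAC GTG CGG GAT ACA ATG GAC GCG TGA ACT CAT ACA TGT — ATG at 48, stop TGA at 57 → 12 nt.
Frame -1: TCA CAT GTA TGA GTT CAC GCG TCC ATT GTA TCC CGC ACG TCT AGA GCT ACA TAG CCT GCG CAG TCA AAG AAG — no ATG→stop ORF.
Frame -2: CAC ATG TAT GAG TTC ACG CGT CCA TTG TAT CCC GCA CGT CTA GAG CTA CAT AGC CTG CGC AGT CAA AGA AGC — no ATG→stop ORF.
Frame -3: ACA TGT ATG AGT TCA CGC GTC CAT TGT ATC CCG CAC GTC TAG AGC TAC ATA GCC TGC GCA GTC AAA GAA — ATG at 9, stop TAG at 42 → 36 nt.
Longest: frame -3, positions 9–44, 36 nt = 12 codons = 11 aa. → 12 codons.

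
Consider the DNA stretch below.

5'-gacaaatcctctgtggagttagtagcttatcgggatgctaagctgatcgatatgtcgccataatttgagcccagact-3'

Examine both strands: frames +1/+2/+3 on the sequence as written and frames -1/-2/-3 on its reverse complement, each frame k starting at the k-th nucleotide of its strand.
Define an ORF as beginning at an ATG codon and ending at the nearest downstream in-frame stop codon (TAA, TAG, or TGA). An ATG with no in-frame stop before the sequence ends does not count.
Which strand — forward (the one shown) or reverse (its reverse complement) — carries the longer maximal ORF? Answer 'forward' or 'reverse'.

reverse

Reverse complement (5'→3'): AGTCTGGGCTCAAATTATGGCGACATATCGATCAGCTTAGCATCCCGATAAGCTACTAACTCCACAGAGGATTTGTC
Frame +1: GAC AAA TCC TCT GTG GAG TTA GTA GCT TAT CGG GAT GCT AAG CTG ATC GAT ATG TCG CCA TAA TTT GAG CCC AGA — ATG at 52, stop TAA at 61 → 12 nt.
Frame +2: ACA AAT CCT CTG TGG AGT TAG TAG CTT ATC GGG ATG CTA AGC TGA TCG ATA TGT CGC CAT AAT TTG AGC CCA GAC — ATG at 35, stop TGA at 44 → 12 nt.
Frame +3: CAA ATC CTC TGT GGA GTT AGT AGC TTA TCG GGA TGC TAA GCT GAT CGA TAT GTC GCC ATA ATT TGA GCC CAG ACT — no ATG→stop ORF.
Frame -1: AGT CTG GGC TCA AAT TAT GGC GAC ATA TCG ATC AGC TTA GCA TCC CGA TAA GCT ACT AAC TCC ACA GAG GAT TTG — no ATG→stop ORF.
Frame -2: GTC TGG GCT CAA ATT ATG GCG ACA TAT CGA TCA GCT TAG CAT CCC GAT AAG CTA CTA ACT CCA CAG AGG ATT TGT — ATG at 17, stop TAG at 38 → 24 nt.
Frame -3: TCT GGG CTC AAA TTA TGG CGA CAT ATC GAT CAG CTT AGC ATC CCG ATA AGC TAC TAA CTC CAC AGA GGA TTT GTC — no ATG→stop ORF.
Forward-strand max 12 nt; reverse-strand max 24 nt. The reverse strand has the longer ORF.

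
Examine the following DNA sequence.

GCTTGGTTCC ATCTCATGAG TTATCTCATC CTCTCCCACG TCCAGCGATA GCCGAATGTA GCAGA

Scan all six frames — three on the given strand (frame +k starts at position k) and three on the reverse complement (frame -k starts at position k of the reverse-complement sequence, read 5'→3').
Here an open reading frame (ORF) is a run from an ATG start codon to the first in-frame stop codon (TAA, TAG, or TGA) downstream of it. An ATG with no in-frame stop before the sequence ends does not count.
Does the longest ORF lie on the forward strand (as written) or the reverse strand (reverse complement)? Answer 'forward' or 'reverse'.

forward

Reverse complement (5'→3'): TCTGCTACATTCGGCTATCGCTGGACGTGGGAGAGGATGAGATAACTCATGAGATGGAACCAAGC
Frame +1: GCT TGG TTC CAT CTC ATG AGT TAT CTC ATC CTC TCC CAC GTC CAG CGA TAG CCG AAT GTA GCA — ATG at 16, stop TAG at 49 → 36 nt.
Frame +2: CTT GGT TCC ATC TCA TGA GTT ATC TCA TCC TCT CCC ACG TCC AGC GAT AGC CGA ATG TAG CAG — ATG at 56, stop TAG at 59 → 6 nt.
Frame +3: TTG GTT CCA TCT CAT GAG TTA TCT CAT CCT CTC CCA CGT CCA GCG ATA GCC GAA TGT AGC AGA — no ATG→stop ORF.
Frame -1: TCT GCT ACA TTC GGC TAT CGC TGG ACG TGG GAG AGG ATG AGA TAA CTC ATG AGA TGG AAC CAA — ATG at 37, stop TAA at 43 → 9 nt.
Frame -2: CTG CTA CAT TCG GCT ATC GCT GGA CGT GGG AGA GGA TGA GAT AAC TCA TGA GAT GGA ACC AAG — no ATG→stop ORF.
Frame -3: TGC TAC ATT CGG CTA TCG CTG GAC GTG GGA GAG GAT GAG ATA ACT CAT GAG ATG GAA CCA AGC — no ATG→stop ORF.
Forward-strand max 36 nt; reverse-strand max 9 nt. The forward strand has the longer ORF.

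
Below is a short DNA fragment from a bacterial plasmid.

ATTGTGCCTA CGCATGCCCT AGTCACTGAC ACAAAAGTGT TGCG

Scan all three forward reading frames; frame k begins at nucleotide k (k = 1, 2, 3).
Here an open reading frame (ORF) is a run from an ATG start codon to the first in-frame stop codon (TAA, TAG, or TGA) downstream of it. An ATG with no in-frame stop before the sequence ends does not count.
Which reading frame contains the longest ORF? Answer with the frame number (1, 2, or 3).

Frame 1: ATT GTG CCT ACG CAT GCC CTA GTC ACT GAC ACA AAA GTG TTG — no ATG→stop ORF.
Frame 2: TTG TGC CTA CGC ATG CCC TAG TCA CTG ACA CAA AAG TGT TGC — ATG at 14, stop TAG at 20 → 9 nt.
Frame 3: TGT GCC TAC GCA TGC CCT AGT CAC TGA CAC AAA AGT GTT GCG — no ATG→stop ORF.
Longest ORF is 9 nt in frame 2 (positions 14–22).

2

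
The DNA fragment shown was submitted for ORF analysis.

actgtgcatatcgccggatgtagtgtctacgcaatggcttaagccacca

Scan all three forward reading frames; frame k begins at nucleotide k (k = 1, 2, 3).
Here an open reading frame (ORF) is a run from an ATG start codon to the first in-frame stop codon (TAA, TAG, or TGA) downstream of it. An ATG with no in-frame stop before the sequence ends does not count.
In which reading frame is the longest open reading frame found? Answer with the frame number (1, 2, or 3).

Frame 1: ACT GTG CAT ATC GCC GGA TGT AGT GTC TAC GCA ATG GCT TAA GCC ACC — ATG at 34, stop TAA at 40 → 9 nt.
Frame 2: CTG TGC ATA TCG CCG GAT GTA GTG TCT ACG CAA TGG CTT AAG CCA CCA — no ATG→stop ORF.
Frame 3: TGT GCA TAT CGC CGG ATG TAG TGT CTA CGC AAT GGC TTA AGC CAC — ATG at 18, stop TAG at 21 → 6 nt.
Longest ORF is 9 nt in frame 1 (positions 34–42).

1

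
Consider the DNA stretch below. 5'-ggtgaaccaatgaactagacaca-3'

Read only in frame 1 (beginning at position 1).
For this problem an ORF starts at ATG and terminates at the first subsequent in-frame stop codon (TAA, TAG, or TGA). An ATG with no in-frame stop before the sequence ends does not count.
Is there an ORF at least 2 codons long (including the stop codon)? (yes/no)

yes

Frame 1: GGT GAA CCA ATG AAC TAG ACA — ATG at 10, stop TAG at 16 → 9 nt.
Frame 1 has an ORF of 3 codons (positions 10–18) ≥ 2, so yes.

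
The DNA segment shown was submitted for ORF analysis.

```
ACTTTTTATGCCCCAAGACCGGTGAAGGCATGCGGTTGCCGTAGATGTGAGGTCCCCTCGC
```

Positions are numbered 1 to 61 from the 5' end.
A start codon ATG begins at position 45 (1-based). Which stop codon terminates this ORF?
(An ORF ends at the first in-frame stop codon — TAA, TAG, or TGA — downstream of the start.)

Codons from position 45: ATG (45–47), TGA (48–50).
The first in-frame stop codon is TGA.

TGA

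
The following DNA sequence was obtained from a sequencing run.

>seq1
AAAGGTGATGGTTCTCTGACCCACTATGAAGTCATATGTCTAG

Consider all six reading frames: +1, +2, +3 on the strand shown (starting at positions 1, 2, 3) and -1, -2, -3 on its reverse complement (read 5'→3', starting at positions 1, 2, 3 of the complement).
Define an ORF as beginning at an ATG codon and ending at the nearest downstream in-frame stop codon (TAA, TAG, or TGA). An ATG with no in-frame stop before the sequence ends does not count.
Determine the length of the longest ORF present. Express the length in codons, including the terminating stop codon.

Reverse complement (5'→3'): CTAGACATATGACTTCATAGTGGGTCAGAGAACCATCACCTTT
Frame +1: AAA GGT GAT GGT TCT CTG ACC CAC TAT GAA GTC ATA TGT CTA — no ATG→stop ORF.
Frame +2: AAG GTG ATG GTT CTC TGA CCC ACT ATG AAG TCA TAT GTC TAG — ATG at 8, stop TGA at 17 → 12 nt; ATG at 26, stop TAG at 41 → 18 nt.
Frame +3: AGG TGA TGG TTC TCT GAC CCA CTA TGA AGT CAT ATG TCT — no ATG→stop ORF.
Frame -1: CTA GAC ATA TGA CTT CAT AGT GGG TCA GAG AAC CAT CAC CTT — no ATG→stop ORF.
Frame -2: TAG ACA TAT GAC TTC ATA GTG GGT CAG AGA ACC ATC ACC TTT — no ATG→stop ORF.
Frame -3: AGA CAT ATG ACT TCA TAG TGG GTC AGA GAA CCA TCA CCT — ATG at 9, stop TAG at 18 → 12 nt.
Longest: frame +2, positions 26–43, 18 nt = 6 codons = 5 aa. → 6 codons.

6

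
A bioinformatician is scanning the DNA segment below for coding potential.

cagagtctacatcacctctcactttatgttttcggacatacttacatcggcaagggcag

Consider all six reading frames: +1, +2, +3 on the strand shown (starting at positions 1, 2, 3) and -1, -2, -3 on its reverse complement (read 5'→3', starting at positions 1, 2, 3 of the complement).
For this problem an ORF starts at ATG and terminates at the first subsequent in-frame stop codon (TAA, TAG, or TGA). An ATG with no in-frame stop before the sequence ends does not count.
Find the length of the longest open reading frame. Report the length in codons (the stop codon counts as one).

7

Reverse complement (5'→3'): CTGCCCTTGCCGATGTAAGTATGTCCGAAAACATAAAGTGAGAGGTGATGTAGACTCTG
Frame +1: CAG AGT CTA CAT CAC CTC TCA CTT TAT GTT TTC GGA CAT ACT TAC ATC GGC AAG GGC — no ATG→stop ORF.
Frame +2: AGA GTC TAC ATC ACC TCT CAC TTT ATG TTT TCG GAC ATA CTT ACA TCG GCA AGG GCA — no ATG→stop ORF.
Frame +3: GAG TCT ACA TCA CCT CTC ACT TTA TGT TTT CGG ACA TAC TTA CAT CGG CAA GGG CAG — no ATG→stop ORF.
Frame -1: CTG CCC TTG CCG ATG TAA GTA TGT CCG AAA ACA TAA AGT GAG AGG TGA TGT AGA CTC — ATG at 13, stop TAA at 16 → 6 nt.
Frame -2: TGC CCT TGC CGA TGT AAG TAT GTC CGA AAA CAT AAA GTG AGA GGT GAT GTA GAC TCT — no ATG→stop ORF.
Frame -3: GCC CTT GCC GAT GTA AGT ATG TCC GAA AAC ATA AAG TGA GAG GTG ATG TAG ACT CTG — ATG at 21, stop TGA at 39 → 21 nt; ATG at 48, stop TAG at 51 → 6 nt.
Longest: frame -3, positions 21–41, 21 nt = 7 codons = 6 aa. → 7 codons.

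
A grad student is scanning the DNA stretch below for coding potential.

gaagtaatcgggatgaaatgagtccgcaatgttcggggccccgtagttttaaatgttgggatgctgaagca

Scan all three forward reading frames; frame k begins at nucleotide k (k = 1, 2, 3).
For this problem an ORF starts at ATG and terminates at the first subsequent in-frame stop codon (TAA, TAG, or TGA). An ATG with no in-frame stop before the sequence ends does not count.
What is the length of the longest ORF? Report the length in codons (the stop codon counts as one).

Frame 1: GAA GTA ATC GGG ATG AAA TGA GTC CGC AAT GTT CGG GGC CCC GTA GTT TTA AAT GTT GGG ATG CTG AAG — ATG at 13, stop TGA at 19 → 9 nt.
Frame 2: AAG TAA TCG GGA TGA AAT GAG TCC GCA ATG TTC GGG GCC CCG TAG TTT TAA ATG TTG GGA TGC TGA AGC — ATG at 29, stop TAG at 44 → 18 nt; ATG at 53, stop TGA at 65 → 15 nt.
Frame 3: AGT AAT CGG GAT GAA ATG AGT CCG CAA TGT TCG GGG CCC CGT AGT TTT AAA TGT TGG GAT GCT GAA GCA — no ATG→stop ORF.
Longest: frame 2, positions 29–46, 18 nt = 6 codons = 5 aa. → 6 codons.

6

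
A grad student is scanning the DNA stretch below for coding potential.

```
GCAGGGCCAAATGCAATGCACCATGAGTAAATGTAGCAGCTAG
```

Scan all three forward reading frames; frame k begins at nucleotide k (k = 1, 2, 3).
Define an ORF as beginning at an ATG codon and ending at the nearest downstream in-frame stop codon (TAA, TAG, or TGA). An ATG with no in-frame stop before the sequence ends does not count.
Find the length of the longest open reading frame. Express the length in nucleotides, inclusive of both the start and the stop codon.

33

Frame 1: GCA GGG CCA AAT GCA ATG CAC CAT GAG TAA ATG TAG CAG CTA — ATG at 16, stop TAA at 28 → 15 nt; ATG at 31, stop TAG at 34 → 6 nt.
Frame 2: CAG GGC CAA ATG CAA TGC ACC ATG AGT AAA TGT AGC AGC TAG — ATG at 11, stop TAG at 41 → 33 nt; ATG at 23, stop TAG at 41 → 21 nt.
Frame 3: AGG GCC AAA TGC AAT GCA CCA TGA GTA AAT GTA GCA GCT — no ATG→stop ORF.
Longest: frame 2, positions 11–43, 33 nt = 11 codons = 10 aa. → 33 nucleotides.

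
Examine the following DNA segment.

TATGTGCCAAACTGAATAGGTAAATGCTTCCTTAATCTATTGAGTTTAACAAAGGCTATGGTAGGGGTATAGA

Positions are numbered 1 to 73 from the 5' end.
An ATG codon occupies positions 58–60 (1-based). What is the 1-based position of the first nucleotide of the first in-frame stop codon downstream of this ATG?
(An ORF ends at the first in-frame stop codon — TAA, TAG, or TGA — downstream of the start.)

Codons from position 58: ATG (58–60), GTA (61–63), GGG (64–66), GTA (67–69), TAG (70–72).
TAG is a stop codon; it begins at position 70.

70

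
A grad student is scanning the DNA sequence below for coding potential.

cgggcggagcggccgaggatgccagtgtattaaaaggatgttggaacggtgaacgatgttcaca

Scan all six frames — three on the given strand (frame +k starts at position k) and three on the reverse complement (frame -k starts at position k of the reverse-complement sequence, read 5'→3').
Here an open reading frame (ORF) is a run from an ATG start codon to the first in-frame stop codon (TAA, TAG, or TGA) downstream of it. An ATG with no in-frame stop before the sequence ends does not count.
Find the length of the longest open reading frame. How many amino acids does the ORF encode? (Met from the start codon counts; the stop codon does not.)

4

Reverse complement (5'→3'): TGTGAACATCGTTCACCGTTCCAACATCCTTTTAATACACTGGCATCCTCGGCCGCTCCGCCCG
Frame +1: CGG GCG GAG CGG CCG AGG ATG CCA GTG TAT TAA AAG GAT GTT GGA ACG GTG AAC GAT GTT CAC — ATG at 19, stop TAA at 31 → 15 nt.
Frame +2: GGG CGG AGC GGC CGA GGA TGC CAG TGT ATT AAA AGG ATG TTG GAA CGG TGA ACG ATG TTC ACA — ATG at 38, stop TGA at 50 → 15 nt.
Frame +3: GGC GGA GCG GCC GAG GAT GCC AGT GTA TTA AAA GGA TGT TGG AAC GGT GAA CGA TGT TCA — no ATG→stop ORF.
Frame -1: TGT GAA CAT CGT TCA CCG TTC CAA CAT CCT TTT AAT ACA CTG GCA TCC TCG GCC GCT CCG CCC — no ATG→stop ORF.
Frame -2: GTG AAC ATC GTT CAC CGT TCC AAC ATC CTT TTA ATA CAC TGG CAT CCT CGG CCG CTC CGC CCG — no ATG→stop ORF.
Frame -3: TGA ACA TCG TTC ACC GTT CCA ACA TCC TTT TAA TAC ACT GGC ATC CTC GGC CGC TCC GCC — no ATG→stop ORF.
Longest: frame +1, positions 19–33, 15 nt = 5 codons = 4 aa. → 4 amino acids.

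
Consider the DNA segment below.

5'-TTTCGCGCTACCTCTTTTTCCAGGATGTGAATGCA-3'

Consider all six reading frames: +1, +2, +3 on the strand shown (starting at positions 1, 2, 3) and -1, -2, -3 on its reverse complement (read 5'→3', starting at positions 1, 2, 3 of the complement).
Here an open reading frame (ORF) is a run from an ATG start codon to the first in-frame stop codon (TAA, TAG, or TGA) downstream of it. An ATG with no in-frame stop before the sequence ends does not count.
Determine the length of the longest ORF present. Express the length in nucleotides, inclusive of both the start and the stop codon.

Reverse complement (5'→3'): TGCATTCACATCCTGGAAAAAGAGGTAGCGCGAAA
Frame +1: TTT CGC GCT ACC TCT TTT TCC AGG ATG TGA ATG — ATG at 25, stop TGA at 28 → 6 nt.
Frame +2: TTC GCG CTA CCT CTT TTT CCA GGA TGT GAA TGC — no ATG→stop ORF.
Frame +3: TCG CGC TAC CTC TTT TTC CAG GAT GTG AAT GCA — no ATG→stop ORF.
Frame -1: TGC ATT CAC ATC CTG GAA AAA GAG GTA GCG CGA — no ATG→stop ORF.
Frame -2: GCA TTC ACA TCC TGG AAA AAG AGG TAG CGC GAA — no ATG→stop ORF.
Frame -3: CAT TCA CAT CCT GGA AAA AGA GGT AGC GCG AAA — no ATG→stop ORF.
Longest: frame +1, positions 25–30, 6 nt = 2 codons = 1 aa. → 6 nucleotides.

6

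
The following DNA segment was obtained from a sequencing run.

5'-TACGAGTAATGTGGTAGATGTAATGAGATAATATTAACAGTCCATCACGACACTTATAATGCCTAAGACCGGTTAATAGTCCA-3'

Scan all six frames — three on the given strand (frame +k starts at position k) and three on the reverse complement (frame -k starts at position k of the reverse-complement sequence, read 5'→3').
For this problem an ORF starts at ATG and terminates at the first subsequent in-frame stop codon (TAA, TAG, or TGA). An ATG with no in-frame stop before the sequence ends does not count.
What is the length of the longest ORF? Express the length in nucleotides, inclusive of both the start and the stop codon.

18

Reverse complement (5'→3'): TGGACTATTAACCGGTCTTAGGCATTATAAGTGTCGTGATGGACTGTTAATATTATCTCATTACATCTACCACATTACTCGTA
Frame +1: TAC GAG TAA TGT GGT AGA TGT AAT GAG ATA ATA TTA ACA GTC CAT CAC GAC ACT TAT AAT GCC TAA GAC CGG TTA ATA GTC — no ATG→stop ORF.
Frame +2: ACG AGT AAT GTG GTA GAT GTA ATG AGA TAA TAT TAA CAG TCC ATC ACG ACA CTT ATA ATG CCT AAG ACC GGT TAA TAG TCC — ATG at 23, stop TAA at 29 → 9 nt; ATG at 59, stop TAA at 74 → 18 nt.
Frame +3: CGA GTA ATG TGG TAG ATG TAA TGA GAT AAT ATT AAC AGT CCA TCA CGA CAC TTA TAA TGC CTA AGA CCG GTT AAT AGT CCA — ATG at 9, stop TAG at 15 → 9 nt; ATG at 18, stop TAA at 21 → 6 nt.
Frame -1: TGG ACT ATT AAC CGG TCT TAG GCA TTA TAA GTG TCG TGA TGG ACT GTT AAT ATT ATC TCA TTA CAT CTA CCA CAT TAC TCG — no ATG→stop ORF.
Frame -2: GGA CTA TTA ACC GGT CTT AGG CAT TAT AAG TGT CGT GAT GGA CTG TTA ATA TTA TCT CAT TAC ATC TAC CAC ATT ACT CGT — no ATG→stop ORF.
Frame -3: GAC TAT TAA CCG GTC TTA GGC ATT ATA AGT GTC GTG ATG GAC TGT TAA TAT TAT CTC ATT ACA TCT ACC ACA TTA CTC GTA — ATG at 39, stop TAA at 48 → 12 nt.
Longest: frame +2, positions 59–76, 18 nt = 6 codons = 5 aa. → 18 nucleotides.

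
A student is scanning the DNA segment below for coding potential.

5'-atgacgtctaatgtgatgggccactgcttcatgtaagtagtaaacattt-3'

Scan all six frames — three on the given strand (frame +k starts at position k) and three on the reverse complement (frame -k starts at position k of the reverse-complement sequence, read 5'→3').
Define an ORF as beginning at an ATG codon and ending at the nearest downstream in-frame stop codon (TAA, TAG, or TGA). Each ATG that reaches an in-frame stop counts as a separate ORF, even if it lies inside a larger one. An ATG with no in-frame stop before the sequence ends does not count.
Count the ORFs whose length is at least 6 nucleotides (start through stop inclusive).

4

Reverse complement (5'→3'): AAATGTTTACTACTTACATGAAGCAGTGGCCCATCACATTAGACGTCAT
Frame +1: ATG ACG TCT AAT GTG ATG GGC CAC TGC TTC ATG TAA GTA GTA AAC ATT — ATG at 1, stop TAA at 34 → 36 nt; ATG at 16, stop TAA at 34 → 21 nt; ATG at 31, stop TAA at 34 → 6 nt.
Frame +2: TGA CGT CTA ATG TGA TGG GCC ACT GCT TCA TGT AAG TAG TAA ACA TTT — ATG at 11, stop TGA at 14 → 6 nt.
Frame +3: GAC GTC TAA TGT GAT GGG CCA CTG CTT CAT GTA AGT AGT AAA CAT — no ATG→stop ORF.
Frame -1: AAA TGT TTA CTA CTT ACA TGA AGC AGT GGC CCA TCA CAT TAG ACG TCA — no ATG→stop ORF.
Frame -2: AAT GTT TAC TAC TTA CAT GAA GCA GTG GCC CAT CAC ATT AGA CGT CAT — no ATG→stop ORF.
Frame -3: ATG TTT ACT ACT TAC ATG AAG CAG TGG CCC ATC ACA TTA GAC GTC — no ATG→stop ORF.
ORFs ≥ 6 nucleotides: frame +1 1–36 (36 nucleotides), frame +1 16–36 (21 nucleotides), frame +1 31–36 (6 nucleotides), frame +2 11–16 (6 nucleotides). Count = 4.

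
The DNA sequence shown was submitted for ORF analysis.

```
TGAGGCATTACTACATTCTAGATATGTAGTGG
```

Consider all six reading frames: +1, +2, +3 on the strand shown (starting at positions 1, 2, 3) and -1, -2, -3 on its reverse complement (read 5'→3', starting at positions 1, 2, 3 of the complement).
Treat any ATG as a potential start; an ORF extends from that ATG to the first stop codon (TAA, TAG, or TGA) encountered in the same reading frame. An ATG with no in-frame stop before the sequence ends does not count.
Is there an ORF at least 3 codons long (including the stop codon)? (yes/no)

no

Reverse complement (5'→3'): CCACTACATATCTAGAATGTAGTAATGCCTCA
Frame +1: TGA GGC ATT ACT ACA TTC TAG ATA TGT AGT — no ATG→stop ORF.
Frame +2: GAG GCA TTA CTA CAT TCT AGA TAT GTA GTG — no ATG→stop ORF.
Frame +3: AGG CAT TAC TAC ATT CTA GAT ATG TAG TGG — ATG at 24, stop TAG at 27 → 6 nt.
Frame -1: CCA CTA CAT ATC TAG AAT GTA GTA ATG CCT — no ATG→stop ORF.
Frame -2: CAC TAC ATA TCT AGA ATG TAG TAA TGC CTC — ATG at 17, stop TAG at 20 → 6 nt.
Frame -3: ACT ACA TAT CTA GAA TGT AGT AAT GCC TCA — no ATG→stop ORF.
Largest ORF found is 2 codons < 3, so no.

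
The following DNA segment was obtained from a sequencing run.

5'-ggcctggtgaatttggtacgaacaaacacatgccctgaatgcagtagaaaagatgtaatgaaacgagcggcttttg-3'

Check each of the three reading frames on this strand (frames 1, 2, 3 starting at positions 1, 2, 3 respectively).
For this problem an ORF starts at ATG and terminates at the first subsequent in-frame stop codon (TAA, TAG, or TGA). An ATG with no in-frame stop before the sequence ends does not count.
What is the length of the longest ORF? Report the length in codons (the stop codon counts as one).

3

Frame 1: GGC CTG GTG AAT TTG GTA CGA ACA AAC ACA TGC CCT GAA TGC AGT AGA AAA GAT GTA ATG AAA CGA GCG GCT TTT — no ATG→stop ORF.
Frame 2: GCC TGG TGA ATT TGG TAC GAA CAA ACA CAT GCC CTG AAT GCA GTA GAA AAG ATG TAA TGA AAC GAG CGG CTT TTG — ATG at 53, stop TAA at 56 → 6 nt.
Frame 3: CCT GGT GAA TTT GGT ACG AAC AAA CAC ATG CCC TGA ATG CAG TAG AAA AGA TGT AAT GAA ACG AGC GGC TTT — ATG at 30, stop TGA at 36 → 9 nt; ATG at 39, stop TAG at 45 → 9 nt.
Longest: frame 3, positions 30–38, 9 nt = 3 codons = 2 aa. → 3 codons.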